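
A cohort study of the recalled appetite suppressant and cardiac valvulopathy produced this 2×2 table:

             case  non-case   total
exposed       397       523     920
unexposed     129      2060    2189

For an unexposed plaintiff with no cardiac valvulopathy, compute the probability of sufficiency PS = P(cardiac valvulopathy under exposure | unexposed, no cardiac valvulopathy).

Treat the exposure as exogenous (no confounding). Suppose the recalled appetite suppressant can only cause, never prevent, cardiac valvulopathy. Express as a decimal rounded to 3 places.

PS ≈ 0.396

p₁ = P(outcome | exposed) = 397/920 = 0.43152
p₀ = P(outcome | unexposed) = 129/2189 = 0.058931
Under exogeneity and monotonicity, PS = (p₁ − p₀) / (1 − p₀).
PS = (0.43152 − 0.058931) / (1 − 0.058931) = 0.37259 / 0.94107 ≈ 0.3959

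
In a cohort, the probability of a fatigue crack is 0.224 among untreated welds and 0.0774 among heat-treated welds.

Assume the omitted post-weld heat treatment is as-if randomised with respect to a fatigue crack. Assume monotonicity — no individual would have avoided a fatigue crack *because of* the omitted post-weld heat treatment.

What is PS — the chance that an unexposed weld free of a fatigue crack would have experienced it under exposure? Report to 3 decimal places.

Let p₁ = 0.224, p₀ = 0.0774.
Under exogeneity and monotonicity, PS = (p₁ − p₀) / (1 − p₀).
PS = (0.224 − 0.0774) / (1 − 0.0774) = 0.1466 / 0.9226 ≈ 0.1589

PS ≈ 0.159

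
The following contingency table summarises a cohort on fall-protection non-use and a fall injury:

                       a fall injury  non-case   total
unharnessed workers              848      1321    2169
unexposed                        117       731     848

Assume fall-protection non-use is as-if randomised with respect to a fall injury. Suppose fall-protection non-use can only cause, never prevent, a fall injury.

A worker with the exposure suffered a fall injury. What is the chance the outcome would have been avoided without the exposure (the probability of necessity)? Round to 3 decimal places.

p₁ = P(outcome | exposed) = 848/2169 = 0.39096
p₀ = P(outcome | unexposed) = 117/848 = 0.13797
Under exogeneity and monotonicity, PN = (p₁ − p₀)/p₁.
PN = (0.39096 − 0.13797) / 0.39096 ≈ 0.6471

PN ≈ 0.647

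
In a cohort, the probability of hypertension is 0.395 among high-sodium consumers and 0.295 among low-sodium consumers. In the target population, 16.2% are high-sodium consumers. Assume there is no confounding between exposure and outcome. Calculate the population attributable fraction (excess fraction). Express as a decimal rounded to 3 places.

PAF ≈ 0.052

Let p₁ = 0.395, p₀ = 0.295.
Overall risk P(Y=1) = π·p₁ + (1−π)·p₀ = 0.162×0.395 + 0.838×0.295 = 0.3112.
Under exogeneity, PAF = [P(Y=1) − p₀] / P(Y=1).
PAF = (0.3112 − 0.295) / 0.3112 ≈ 0.0521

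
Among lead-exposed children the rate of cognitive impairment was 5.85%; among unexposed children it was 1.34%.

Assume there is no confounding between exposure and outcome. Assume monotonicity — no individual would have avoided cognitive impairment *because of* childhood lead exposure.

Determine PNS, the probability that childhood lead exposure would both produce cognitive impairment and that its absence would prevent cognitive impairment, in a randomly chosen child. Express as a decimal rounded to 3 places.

PNS ≈ 0.045

p₁ = 0.0585, p₀ = 0.0134.
Under exogeneity and monotonicity, PNS = p₁ − p₀.
PNS = 0.0585 − 0.0134 = 0.0451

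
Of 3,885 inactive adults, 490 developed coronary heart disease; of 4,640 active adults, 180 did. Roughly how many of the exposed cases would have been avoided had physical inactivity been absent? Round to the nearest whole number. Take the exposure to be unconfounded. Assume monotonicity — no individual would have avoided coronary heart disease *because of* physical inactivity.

p₁ = P(outcome | exposed) = 490/3885 = 0.12613
p₀ = P(outcome | unexposed) = 180/4640 = 0.038793
PN = (p₁ − p₀)/p₁ = (0.12613 − 0.038793) / 0.12613 ≈ 0.69243.
Attributable cases ≈ PN × (exposed cases) = 0.69243 × 490 ≈ 339.29.

about 339 cases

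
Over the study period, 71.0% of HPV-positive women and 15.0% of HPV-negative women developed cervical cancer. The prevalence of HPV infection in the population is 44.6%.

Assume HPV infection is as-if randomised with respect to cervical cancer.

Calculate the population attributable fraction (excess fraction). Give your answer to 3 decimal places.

p₁ = 0.71, p₀ = 0.15.
Overall risk P(Y=1) = π·p₁ + (1−π)·p₀ = 0.446×0.71 + 0.554×0.15 = 0.39976.
Under exogeneity, PAF = [P(Y=1) − p₀] / P(Y=1).
PAF = (0.39976 − 0.15) / 0.39976 ≈ 0.6248

PAF ≈ 0.625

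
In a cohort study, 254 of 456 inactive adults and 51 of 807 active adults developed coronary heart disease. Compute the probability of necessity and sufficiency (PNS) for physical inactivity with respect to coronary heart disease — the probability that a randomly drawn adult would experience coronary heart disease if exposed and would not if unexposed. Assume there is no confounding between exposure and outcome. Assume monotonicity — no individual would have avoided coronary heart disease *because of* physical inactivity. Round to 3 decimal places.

p₁ = P(outcome | exposed) = 254/456 = 0.55702
p₀ = P(outcome | unexposed) = 51/807 = 0.063197
Under exogeneity and monotonicity, PNS = p₁ − p₀.
PNS = 0.55702 − 0.063197 = 0.49382

PNS ≈ 0.494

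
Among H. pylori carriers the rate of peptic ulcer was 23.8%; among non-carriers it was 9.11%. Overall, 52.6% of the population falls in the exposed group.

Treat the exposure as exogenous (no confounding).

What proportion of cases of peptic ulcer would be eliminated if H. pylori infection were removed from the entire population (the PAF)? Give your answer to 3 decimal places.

p₁ = 0.238, p₀ = 0.0911.
Overall risk P(Y=1) = π·p₁ + (1−π)·p₀ = 0.526×0.238 + 0.474×0.0911 = 0.16837.
Under exogeneity, PAF = [P(Y=1) − p₀] / P(Y=1).
PAF = (0.16837 − 0.0911) / 0.16837 ≈ 0.4589

PAF ≈ 0.459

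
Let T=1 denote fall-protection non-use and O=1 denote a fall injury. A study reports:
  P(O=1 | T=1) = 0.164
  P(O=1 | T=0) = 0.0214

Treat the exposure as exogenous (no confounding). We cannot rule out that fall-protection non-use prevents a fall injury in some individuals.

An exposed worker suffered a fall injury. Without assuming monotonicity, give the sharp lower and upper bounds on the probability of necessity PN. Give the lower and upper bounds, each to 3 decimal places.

Let p₁ = 0.164, p₀ = 0.0214.
Under exogeneity alone the bounds on PN are max{0,(p₁−p₀)/p₁} ≤ PN ≤ min{1,(1−p₀)/p₁}.
  lower = (p₁ − p₀)/p₁ = 0.1426 / 0.164 ≈ 0.8695
  upper = min{1, (1 − p₀)/p₁} = 0.9786 / 0.164 ≈ 5.9671 → capped at 1

0.870 ≤ PN ≤ 1.000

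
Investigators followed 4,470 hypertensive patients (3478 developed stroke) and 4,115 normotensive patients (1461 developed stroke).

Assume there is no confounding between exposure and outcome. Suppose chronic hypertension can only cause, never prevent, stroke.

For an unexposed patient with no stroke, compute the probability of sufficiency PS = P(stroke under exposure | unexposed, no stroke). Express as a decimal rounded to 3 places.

PS ≈ 0.656

p₁ = P(outcome | exposed) = 3478/4470 = 0.77808
p₀ = P(outcome | unexposed) = 1461/4115 = 0.35504
Under exogeneity and monotonicity, PS = (p₁ − p₀) / (1 − p₀).
PS = (0.77808 − 0.35504) / (1 − 0.35504) = 0.42303 / 0.64496 ≈ 0.6559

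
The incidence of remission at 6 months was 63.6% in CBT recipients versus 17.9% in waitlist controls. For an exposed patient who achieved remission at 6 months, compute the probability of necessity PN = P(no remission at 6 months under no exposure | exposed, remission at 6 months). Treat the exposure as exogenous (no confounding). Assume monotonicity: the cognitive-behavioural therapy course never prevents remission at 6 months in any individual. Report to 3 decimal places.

PN ≈ 0.719

p₁ = 0.636, p₀ = 0.179.
Under exogeneity and monotonicity, PN = (p₁ − p₀) / p₁.
PN = (0.636 − 0.179) / 0.636 = 0.457 / 0.636 ≈ 0.7186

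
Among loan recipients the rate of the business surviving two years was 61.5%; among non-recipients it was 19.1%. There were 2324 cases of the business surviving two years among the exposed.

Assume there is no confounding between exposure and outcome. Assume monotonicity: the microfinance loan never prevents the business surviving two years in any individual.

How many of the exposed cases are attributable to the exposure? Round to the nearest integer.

p₁ = 0.615, p₀ = 0.191.
PN = (p₁ − p₀)/p₁ = (0.615 − 0.191) / 0.615 ≈ 0.68943.
Attributable cases ≈ PN × (exposed cases) = 0.68943 × 2324 ≈ 1602.24.

about 1602 cases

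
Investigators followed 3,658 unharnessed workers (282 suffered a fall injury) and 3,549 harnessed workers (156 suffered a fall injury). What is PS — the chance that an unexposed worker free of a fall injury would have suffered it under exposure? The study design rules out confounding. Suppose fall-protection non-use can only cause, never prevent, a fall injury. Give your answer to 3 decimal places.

p₁ = P(outcome | exposed) = 282/3658 = 0.077091
p₀ = P(outcome | unexposed) = 156/3549 = 0.043956
Under exogeneity and monotonicity, PS = (p₁ − p₀) / (1 − p₀).
PS = (0.077091 − 0.043956) / (1 − 0.043956) = 0.033135 / 0.95604 ≈ 0.0347

PS ≈ 0.035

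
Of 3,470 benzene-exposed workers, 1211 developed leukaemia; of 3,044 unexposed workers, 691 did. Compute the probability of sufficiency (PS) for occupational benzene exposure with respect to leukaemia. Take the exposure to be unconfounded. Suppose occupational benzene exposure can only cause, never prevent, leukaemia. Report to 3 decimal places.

p₁ = P(outcome | exposed) = 1211/3470 = 0.34899
p₀ = P(outcome | unexposed) = 691/3044 = 0.227
Under exogeneity and monotonicity, PS = (p₁ − p₀) / (1 − p₀).
PS = (0.34899 − 0.227) / (1 − 0.227) = 0.12199 / 0.773 ≈ 0.1578

PS ≈ 0.158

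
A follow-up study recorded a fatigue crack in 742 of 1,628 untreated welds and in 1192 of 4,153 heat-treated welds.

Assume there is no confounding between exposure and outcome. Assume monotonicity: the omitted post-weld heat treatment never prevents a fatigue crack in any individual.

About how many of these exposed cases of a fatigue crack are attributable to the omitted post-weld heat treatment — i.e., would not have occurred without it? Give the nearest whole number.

p₁ = P(outcome | exposed) = 742/1628 = 0.45577
p₀ = P(outcome | unexposed) = 1192/4153 = 0.28702
PN = (p₁ − p₀)/p₁ = (0.45577 − 0.28702) / 0.45577 ≈ 0.37025.
Attributable cases ≈ PN × (exposed cases) = 0.37025 × 742 ≈ 274.73.

about 275 cases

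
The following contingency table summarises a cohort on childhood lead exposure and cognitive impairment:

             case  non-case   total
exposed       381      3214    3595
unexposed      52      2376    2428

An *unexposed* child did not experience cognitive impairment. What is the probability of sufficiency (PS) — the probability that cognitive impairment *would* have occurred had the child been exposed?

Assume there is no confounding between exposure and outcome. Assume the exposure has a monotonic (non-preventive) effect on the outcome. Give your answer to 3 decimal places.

p₁ = P(outcome | exposed) = 381/3595 = 0.10598
p₀ = P(outcome | unexposed) = 52/2428 = 0.021417
Under exogeneity and monotonicity, PS = (p₁ − p₀) / (1 − p₀).
PS = (0.10598 − 0.021417) / (1 − 0.021417) = 0.084564 / 0.97858 ≈ 0.0864

PS ≈ 0.086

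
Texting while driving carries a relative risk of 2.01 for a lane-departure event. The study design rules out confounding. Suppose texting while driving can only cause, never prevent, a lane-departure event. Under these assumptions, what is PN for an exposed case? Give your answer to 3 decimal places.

PN ≈ 0.502

Under exogeneity and monotonicity, PN = (RR − 1) / RR = 1 − 1/RR.
PN = (2.01 − 1) / 2.01 = 1.01 / 2.01 ≈ 0.5025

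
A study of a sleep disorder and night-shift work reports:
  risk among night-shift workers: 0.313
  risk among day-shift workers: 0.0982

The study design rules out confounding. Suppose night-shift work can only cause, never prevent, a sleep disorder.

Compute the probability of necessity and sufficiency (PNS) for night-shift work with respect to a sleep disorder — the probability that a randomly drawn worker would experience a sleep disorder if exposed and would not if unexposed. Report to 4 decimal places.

Let p₁ = 0.313, p₀ = 0.0982.
Under exogeneity and monotonicity, PNS = p₁ − p₀.
PNS = 0.313 − 0.0982 = 0.2148

PNS ≈ 0.2148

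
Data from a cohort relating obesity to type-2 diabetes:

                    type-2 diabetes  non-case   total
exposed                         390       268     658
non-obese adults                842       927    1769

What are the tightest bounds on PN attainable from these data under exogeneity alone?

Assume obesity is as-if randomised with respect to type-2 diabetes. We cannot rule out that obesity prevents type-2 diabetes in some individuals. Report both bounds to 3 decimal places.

p₁ = P(outcome | exposed) = 390/658 = 0.59271
p₀ = P(outcome | unexposed) = 842/1769 = 0.47598
Under exogeneity alone the bounds on PN are max{0,(p₁−p₀)/p₁} ≤ PN ≤ min{1,(1−p₀)/p₁}.
  lower = (p₁ − p₀)/p₁ = 0.11673 / 0.59271 ≈ 0.1969
  upper = min{1, (1 − p₀)/p₁} = 0.52402 / 0.59271 ≈ 0.8841

0.197 ≤ PN ≤ 0.884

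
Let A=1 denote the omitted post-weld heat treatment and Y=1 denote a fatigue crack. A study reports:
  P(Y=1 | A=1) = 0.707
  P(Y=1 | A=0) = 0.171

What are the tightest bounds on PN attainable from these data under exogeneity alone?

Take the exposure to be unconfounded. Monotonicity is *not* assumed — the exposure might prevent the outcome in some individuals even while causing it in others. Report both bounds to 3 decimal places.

0.758 ≤ PN ≤ 1.000

Let p₁ = 0.707, p₀ = 0.171.
Under exogeneity alone the bounds on PN are max{0,(p₁−p₀)/p₁} ≤ PN ≤ min{1,(1−p₀)/p₁}.
  lower = (p₁ − p₀)/p₁ = 0.536 / 0.707 ≈ 0.7581
  upper = min{1, (1 − p₀)/p₁} = 0.829 / 0.707 ≈ 1.1726 → capped at 1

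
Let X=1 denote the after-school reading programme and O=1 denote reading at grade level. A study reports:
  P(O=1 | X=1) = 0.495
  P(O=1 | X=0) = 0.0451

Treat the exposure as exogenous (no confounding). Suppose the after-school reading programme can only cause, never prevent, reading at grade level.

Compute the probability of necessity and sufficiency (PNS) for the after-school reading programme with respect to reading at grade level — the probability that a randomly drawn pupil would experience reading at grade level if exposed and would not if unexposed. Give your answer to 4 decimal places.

Let p₁ = 0.495, p₀ = 0.0451.
Under exogeneity and monotonicity, PNS = p₁ − p₀.
PNS = 0.495 − 0.0451 = 0.4499

PNS ≈ 0.4499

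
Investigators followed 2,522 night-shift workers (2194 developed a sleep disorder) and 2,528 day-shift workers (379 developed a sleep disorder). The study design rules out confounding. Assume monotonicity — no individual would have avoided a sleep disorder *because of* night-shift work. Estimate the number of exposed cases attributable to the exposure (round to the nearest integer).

p₁ = P(outcome | exposed) = 2194/2522 = 0.86994
p₀ = P(outcome | unexposed) = 379/2528 = 0.14992
PN = (p₁ − p₀)/p₁ = (0.86994 − 0.14992) / 0.86994 ≈ 0.82767.
Attributable cases ≈ PN × (exposed cases) = 0.82767 × 2194 ≈ 1815.90.

about 1816 cases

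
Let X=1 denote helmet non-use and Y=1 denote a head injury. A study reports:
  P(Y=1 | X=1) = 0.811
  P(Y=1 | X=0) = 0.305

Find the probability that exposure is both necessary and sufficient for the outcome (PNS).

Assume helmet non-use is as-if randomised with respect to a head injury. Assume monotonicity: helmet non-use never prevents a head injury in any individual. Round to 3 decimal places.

Let p₁ = 0.811, p₀ = 0.305.
Under exogeneity and monotonicity, PNS = p₁ − p₀.
PNS = 0.811 − 0.305 = 0.506

PNS ≈ 0.506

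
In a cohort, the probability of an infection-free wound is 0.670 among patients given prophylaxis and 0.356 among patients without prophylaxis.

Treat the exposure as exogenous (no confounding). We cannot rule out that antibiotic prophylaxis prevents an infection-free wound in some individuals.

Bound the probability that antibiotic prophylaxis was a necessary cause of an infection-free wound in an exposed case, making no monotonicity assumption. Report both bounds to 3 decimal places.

0.469 ≤ PN ≤ 0.961

Let p₁ = 0.67, p₀ = 0.356.
Under exogeneity alone the bounds on PN are max{0,(p₁−p₀)/p₁} ≤ PN ≤ min{1,(1−p₀)/p₁}.
  lower = (p₁ − p₀)/p₁ = 0.314 / 0.67 ≈ 0.4687
  upper = min{1, (1 − p₀)/p₁} = 0.644 / 0.67 ≈ 0.9612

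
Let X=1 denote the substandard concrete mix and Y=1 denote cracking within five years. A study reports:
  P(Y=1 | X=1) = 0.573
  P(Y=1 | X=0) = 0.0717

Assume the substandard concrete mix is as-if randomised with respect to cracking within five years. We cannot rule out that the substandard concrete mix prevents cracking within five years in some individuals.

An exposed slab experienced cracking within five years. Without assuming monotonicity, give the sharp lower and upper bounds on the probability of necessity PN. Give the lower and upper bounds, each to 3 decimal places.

0.875 ≤ PN ≤ 1.000

Let p₁ = 0.573, p₀ = 0.0717.
Under exogeneity alone the bounds on PN are max{0,(p₁−p₀)/p₁} ≤ PN ≤ min{1,(1−p₀)/p₁}.
  lower = (p₁ − p₀)/p₁ = 0.5013 / 0.573 ≈ 0.8749
  upper = min{1, (1 − p₀)/p₁} = 0.9283 / 0.573 ≈ 1.6201 → capped at 1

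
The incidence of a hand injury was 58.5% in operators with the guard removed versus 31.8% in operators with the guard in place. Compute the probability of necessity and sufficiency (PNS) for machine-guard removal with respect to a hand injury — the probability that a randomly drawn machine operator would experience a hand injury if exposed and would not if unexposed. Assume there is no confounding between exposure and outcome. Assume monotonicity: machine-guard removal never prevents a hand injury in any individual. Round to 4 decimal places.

p₁ = 0.585, p₀ = 0.318.
Under exogeneity and monotonicity, PNS = p₁ − p₀.
PNS = 0.585 − 0.318 = 0.267

PNS ≈ 0.2670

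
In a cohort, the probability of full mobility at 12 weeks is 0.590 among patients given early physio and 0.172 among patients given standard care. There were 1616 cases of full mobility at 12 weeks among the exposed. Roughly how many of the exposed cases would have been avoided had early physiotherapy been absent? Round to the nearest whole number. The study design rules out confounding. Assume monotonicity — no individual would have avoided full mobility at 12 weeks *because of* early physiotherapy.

about 1145 cases

Let p₁ = 0.59, p₀ = 0.172.
PN = (p₁ − p₀)/p₁ = (0.59 − 0.172) / 0.59 ≈ 0.70847.
Attributable cases ≈ PN × (exposed cases) = 0.70847 × 1616 ≈ 1144.89.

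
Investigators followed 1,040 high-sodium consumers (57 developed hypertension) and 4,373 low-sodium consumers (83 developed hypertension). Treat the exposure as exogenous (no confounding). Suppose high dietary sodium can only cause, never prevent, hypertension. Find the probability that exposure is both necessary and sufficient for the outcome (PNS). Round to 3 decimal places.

p₁ = P(outcome | exposed) = 57/1040 = 0.054808
p₀ = P(outcome | unexposed) = 83/4373 = 0.01898
Under exogeneity and monotonicity, PNS = p₁ − p₀.
PNS = 0.054808 − 0.01898 = 0.035828

PNS ≈ 0.036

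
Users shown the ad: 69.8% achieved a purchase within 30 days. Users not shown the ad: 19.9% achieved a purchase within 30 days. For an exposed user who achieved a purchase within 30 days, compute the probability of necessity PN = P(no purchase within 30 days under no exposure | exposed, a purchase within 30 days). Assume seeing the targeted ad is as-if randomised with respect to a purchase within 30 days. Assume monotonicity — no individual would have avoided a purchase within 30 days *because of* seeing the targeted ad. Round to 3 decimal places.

p₁ = 0.698, p₀ = 0.199.
Under exogeneity and monotonicity, PN = (p₁ − p₀) / p₁.
PN = (0.698 − 0.199) / 0.698 = 0.499 / 0.698 ≈ 0.7149

PN ≈ 0.715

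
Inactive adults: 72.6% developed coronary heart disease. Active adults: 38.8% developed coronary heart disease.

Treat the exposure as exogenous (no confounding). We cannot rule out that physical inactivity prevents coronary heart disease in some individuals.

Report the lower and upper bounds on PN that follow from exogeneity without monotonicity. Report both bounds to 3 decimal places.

p₁ = 0.726, p₀ = 0.388.
Under exogeneity alone the bounds on PN are max{0,(p₁−p₀)/p₁} ≤ PN ≤ min{1,(1−p₀)/p₁}.
  lower = (p₁ − p₀)/p₁ = 0.338 / 0.726 ≈ 0.4656
  upper = min{1, (1 − p₀)/p₁} = 0.612 / 0.726 ≈ 0.8430

0.466 ≤ PN ≤ 0.843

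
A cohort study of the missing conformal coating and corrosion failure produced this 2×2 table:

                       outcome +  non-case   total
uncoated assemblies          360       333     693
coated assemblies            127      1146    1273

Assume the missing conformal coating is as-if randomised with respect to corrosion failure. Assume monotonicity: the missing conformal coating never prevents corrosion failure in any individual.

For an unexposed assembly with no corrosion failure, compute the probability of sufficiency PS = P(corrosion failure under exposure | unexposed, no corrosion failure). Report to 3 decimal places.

PS ≈ 0.466

p₁ = P(outcome | exposed) = 360/693 = 0.51948
p₀ = P(outcome | unexposed) = 127/1273 = 0.099764
Under exogeneity and monotonicity, PS = (p₁ − p₀)/(1 − p₀).
PS = (0.51948 − 0.099764) / 0.90024 ≈ 0.4662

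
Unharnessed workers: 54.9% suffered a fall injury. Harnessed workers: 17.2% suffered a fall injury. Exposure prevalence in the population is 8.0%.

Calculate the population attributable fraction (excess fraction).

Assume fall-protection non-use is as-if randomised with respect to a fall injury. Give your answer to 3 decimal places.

PAF ≈ 0.149

p₁ = 0.549, p₀ = 0.172.
Overall risk P(Y=1) = π·p₁ + (1−π)·p₀ = 0.08×0.549 + 0.92×0.172 = 0.20216.
Under exogeneity, PAF = [P(Y=1) − p₀] / P(Y=1).
PAF = (0.20216 − 0.172) / 0.20216 ≈ 0.1492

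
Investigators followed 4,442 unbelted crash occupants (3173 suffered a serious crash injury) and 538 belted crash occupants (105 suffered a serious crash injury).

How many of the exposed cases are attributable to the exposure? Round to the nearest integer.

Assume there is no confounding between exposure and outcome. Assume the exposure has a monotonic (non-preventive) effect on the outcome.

p₁ = P(outcome | exposed) = 3173/4442 = 0.71432
p₀ = P(outcome | unexposed) = 105/538 = 0.19517
PN = (p₁ − p₀)/p₁ = (0.71432 − 0.19517) / 0.71432 ≈ 0.72678.
Attributable cases ≈ PN × (exposed cases) = 0.72678 × 3173 ≈ 2306.07.

about 2306 cases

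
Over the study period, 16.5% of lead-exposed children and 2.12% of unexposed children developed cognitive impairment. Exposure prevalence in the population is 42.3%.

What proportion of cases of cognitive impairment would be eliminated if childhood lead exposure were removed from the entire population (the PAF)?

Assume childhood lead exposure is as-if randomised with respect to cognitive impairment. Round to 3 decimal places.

PAF ≈ 0.742

p₁ = 0.165, p₀ = 0.0212.
Overall risk P(Y=1) = π·p₁ + (1−π)·p₀ = 0.423×0.165 + 0.577×0.0212 = 0.082027.
Under exogeneity, PAF = [P(Y=1) − p₀] / P(Y=1).
PAF = (0.082027 − 0.0212) / 0.082027 ≈ 0.7415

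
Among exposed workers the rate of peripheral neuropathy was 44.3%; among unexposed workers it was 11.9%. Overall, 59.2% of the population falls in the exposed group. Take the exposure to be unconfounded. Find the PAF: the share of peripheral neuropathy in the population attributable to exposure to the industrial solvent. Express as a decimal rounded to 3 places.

p₁ = 0.443, p₀ = 0.119.
Overall risk P(Y=1) = π·p₁ + (1−π)·p₀ = 0.592×0.443 + 0.408×0.119 = 0.31081.
Under exogeneity, PAF = [P(Y=1) − p₀] / P(Y=1).
PAF = (0.31081 − 0.119) / 0.31081 ≈ 0.6171

PAF ≈ 0.617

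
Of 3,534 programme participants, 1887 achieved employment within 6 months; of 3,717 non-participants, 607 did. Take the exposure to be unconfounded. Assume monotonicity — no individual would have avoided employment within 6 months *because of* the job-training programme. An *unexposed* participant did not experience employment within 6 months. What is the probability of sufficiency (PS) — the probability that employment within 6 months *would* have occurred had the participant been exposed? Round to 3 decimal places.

PS ≈ 0.443

p₁ = P(outcome | exposed) = 1887/3534 = 0.53396
p₀ = P(outcome | unexposed) = 607/3717 = 0.1633
Under exogeneity and monotonicity, PS = (p₁ − p₀) / (1 − p₀).
PS = (0.53396 − 0.1633) / (1 − 0.1633) = 0.37065 / 0.8367 ≈ 0.4430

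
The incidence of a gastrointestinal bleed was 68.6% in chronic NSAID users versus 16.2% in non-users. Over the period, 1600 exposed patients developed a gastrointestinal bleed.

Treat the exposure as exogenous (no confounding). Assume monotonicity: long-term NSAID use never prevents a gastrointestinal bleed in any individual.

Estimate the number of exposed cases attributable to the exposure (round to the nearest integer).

p₁ = 0.686, p₀ = 0.162.
PN = (p₁ − p₀)/p₁ = (0.686 − 0.162) / 0.686 ≈ 0.76385.
Attributable cases ≈ PN × (exposed cases) = 0.76385 × 1600 ≈ 1222.16.

about 1222 cases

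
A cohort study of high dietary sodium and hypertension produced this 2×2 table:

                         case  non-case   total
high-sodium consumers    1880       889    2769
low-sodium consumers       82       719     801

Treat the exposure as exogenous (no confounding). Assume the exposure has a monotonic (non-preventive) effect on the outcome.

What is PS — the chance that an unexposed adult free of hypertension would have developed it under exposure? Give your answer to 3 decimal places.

PS ≈ 0.642

p₁ = P(outcome | exposed) = 1880/2769 = 0.67895
p₀ = P(outcome | unexposed) = 82/801 = 0.10237
Under exogeneity and monotonicity, PS = (p₁ − p₀)/(1 − p₀).
PS = (0.67895 − 0.10237) / 0.89763 ≈ 0.6423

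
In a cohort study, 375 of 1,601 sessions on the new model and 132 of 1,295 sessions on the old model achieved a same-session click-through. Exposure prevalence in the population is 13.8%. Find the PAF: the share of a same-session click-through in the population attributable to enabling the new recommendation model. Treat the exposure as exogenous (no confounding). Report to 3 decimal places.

p₁ = P(outcome | exposed) = 375/1601 = 0.23423
p₀ = P(outcome | unexposed) = 132/1295 = 0.10193
Overall risk P(Y=1) = π·p₁ + (1−π)·p₀ = 0.138×0.23423 + 0.862×0.10193 = 0.12019.
Under exogeneity, PAF = [P(Y=1) − p₀] / P(Y=1).
PAF = (0.12019 − 0.10193) / 0.12019 ≈ 0.1519

PAF ≈ 0.152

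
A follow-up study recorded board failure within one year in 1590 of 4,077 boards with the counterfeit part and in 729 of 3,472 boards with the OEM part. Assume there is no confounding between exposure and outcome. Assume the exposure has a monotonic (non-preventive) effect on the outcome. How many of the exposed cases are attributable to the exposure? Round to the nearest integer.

about 734 cases

p₁ = P(outcome | exposed) = 1590/4077 = 0.38999
p₀ = P(outcome | unexposed) = 729/3472 = 0.20997
PN = (p₁ − p₀)/p₁ = (0.38999 − 0.20997) / 0.38999 ≈ 0.46162.
Attributable cases ≈ PN × (exposed cases) = 0.46162 × 1590 ≈ 733.97.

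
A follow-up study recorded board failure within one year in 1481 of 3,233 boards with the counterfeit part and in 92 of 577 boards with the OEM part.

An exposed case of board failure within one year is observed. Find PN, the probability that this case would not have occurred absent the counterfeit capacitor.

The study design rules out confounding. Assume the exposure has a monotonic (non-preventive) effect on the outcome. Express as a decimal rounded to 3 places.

p₁ = P(outcome | exposed) = 1481/3233 = 0.45809
p₀ = P(outcome | unexposed) = 92/577 = 0.15945
Under exogeneity and monotonicity, PN = (p₁ − p₀) / p₁.
PN = (0.45809 − 0.15945) / 0.45809 = 0.29864 / 0.45809 ≈ 0.6519

PN ≈ 0.652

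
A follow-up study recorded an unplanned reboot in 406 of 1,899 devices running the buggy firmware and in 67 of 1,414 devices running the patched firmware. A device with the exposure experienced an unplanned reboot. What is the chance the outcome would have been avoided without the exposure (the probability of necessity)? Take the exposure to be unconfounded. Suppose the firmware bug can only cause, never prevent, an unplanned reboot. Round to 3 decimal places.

PN ≈ 0.778

p₁ = P(outcome | exposed) = 406/1899 = 0.2138
p₀ = P(outcome | unexposed) = 67/1414 = 0.047383
Under exogeneity and monotonicity, PN = (p₁ − p₀) / p₁.
PN = (0.2138 − 0.047383) / 0.2138 = 0.16641 / 0.2138 ≈ 0.7784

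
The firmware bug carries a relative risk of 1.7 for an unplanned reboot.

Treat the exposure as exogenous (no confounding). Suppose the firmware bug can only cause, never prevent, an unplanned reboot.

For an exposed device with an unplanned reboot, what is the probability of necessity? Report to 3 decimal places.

PN ≈ 0.412

Under exogeneity and monotonicity, PN = (RR − 1) / RR = 1 − 1/RR.
PN = (1.7 − 1) / 1.7 = 0.7 / 1.7 ≈ 0.4118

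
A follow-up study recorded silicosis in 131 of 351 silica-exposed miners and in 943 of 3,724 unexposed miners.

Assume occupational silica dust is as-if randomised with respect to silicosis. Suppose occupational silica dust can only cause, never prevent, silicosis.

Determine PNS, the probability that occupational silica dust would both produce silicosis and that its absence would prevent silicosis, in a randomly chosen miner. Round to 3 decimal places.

PNS ≈ 0.120

p₁ = P(outcome | exposed) = 131/351 = 0.37322
p₀ = P(outcome | unexposed) = 943/3724 = 0.25322
Under exogeneity and monotonicity, PNS = p₁ − p₀.
PNS = 0.37322 − 0.25322 = 0.12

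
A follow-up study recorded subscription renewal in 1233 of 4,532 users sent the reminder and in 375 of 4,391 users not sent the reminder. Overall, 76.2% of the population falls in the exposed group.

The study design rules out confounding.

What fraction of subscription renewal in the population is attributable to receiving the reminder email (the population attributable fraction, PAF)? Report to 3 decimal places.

PAF ≈ 0.625

p₁ = P(outcome | exposed) = 1233/4532 = 0.27207
p₀ = P(outcome | unexposed) = 375/4391 = 0.085402
Overall risk P(Y=1) = π·p₁ + (1−π)·p₀ = 0.762×0.27207 + 0.238×0.085402 = 0.22764.
Under exogeneity, PAF = [P(Y=1) − p₀] / P(Y=1).
PAF = (0.22764 − 0.085402) / 0.22764 ≈ 0.6248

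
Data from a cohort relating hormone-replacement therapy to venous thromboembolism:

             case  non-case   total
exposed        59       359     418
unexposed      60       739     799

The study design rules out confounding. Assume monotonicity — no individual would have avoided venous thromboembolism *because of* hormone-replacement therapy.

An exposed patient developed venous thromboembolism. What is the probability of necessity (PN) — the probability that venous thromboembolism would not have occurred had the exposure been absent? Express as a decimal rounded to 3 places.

p₁ = P(outcome | exposed) = 59/418 = 0.14115
p₀ = P(outcome | unexposed) = 60/799 = 0.075094
Under exogeneity and monotonicity, PN = (p₁ − p₀)/p₁.
PN = (0.14115 − 0.075094) / 0.14115 ≈ 0.4680

PN ≈ 0.468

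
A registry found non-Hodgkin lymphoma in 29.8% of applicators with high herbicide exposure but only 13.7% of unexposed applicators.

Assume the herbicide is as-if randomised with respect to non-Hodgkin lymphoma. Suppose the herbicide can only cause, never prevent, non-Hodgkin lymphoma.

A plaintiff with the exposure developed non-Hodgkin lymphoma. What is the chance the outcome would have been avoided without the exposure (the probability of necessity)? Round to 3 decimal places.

p₁ = 0.298, p₀ = 0.137.
Under exogeneity and monotonicity, PN = (p₁ − p₀) / p₁.
PN = (0.298 − 0.137) / 0.298 = 0.161 / 0.298 ≈ 0.5403

PN ≈ 0.540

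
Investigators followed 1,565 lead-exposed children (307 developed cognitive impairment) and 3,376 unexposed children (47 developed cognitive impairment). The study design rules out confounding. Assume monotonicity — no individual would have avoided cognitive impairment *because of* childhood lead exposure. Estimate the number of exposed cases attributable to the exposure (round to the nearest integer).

about 285 cases

p₁ = P(outcome | exposed) = 307/1565 = 0.19617
p₀ = P(outcome | unexposed) = 47/3376 = 0.013922
PN = (p₁ − p₀)/p₁ = (0.19617 − 0.013922) / 0.19617 ≈ 0.92903.
Attributable cases ≈ PN × (exposed cases) = 0.92903 × 307 ≈ 285.21.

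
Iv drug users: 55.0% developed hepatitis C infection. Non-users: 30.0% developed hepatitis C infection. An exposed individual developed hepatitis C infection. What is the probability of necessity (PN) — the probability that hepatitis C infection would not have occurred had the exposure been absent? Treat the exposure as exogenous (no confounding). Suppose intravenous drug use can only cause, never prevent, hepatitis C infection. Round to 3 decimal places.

PN ≈ 0.455

p₁ = 0.55, p₀ = 0.3.
Under exogeneity and monotonicity, PN = (p₁ − p₀) / p₁.
PN = (0.55 − 0.3) / 0.55 = 0.25 / 0.55 ≈ 0.4545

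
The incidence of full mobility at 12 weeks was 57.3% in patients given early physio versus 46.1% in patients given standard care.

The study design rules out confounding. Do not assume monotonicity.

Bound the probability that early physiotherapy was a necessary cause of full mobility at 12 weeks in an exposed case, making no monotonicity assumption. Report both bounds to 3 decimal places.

0.195 ≤ PN ≤ 0.941

p₁ = 0.573, p₀ = 0.461.
Under exogeneity alone the bounds on PN are max{0,(p₁−p₀)/p₁} ≤ PN ≤ min{1,(1−p₀)/p₁}.
  lower = (p₁ − p₀)/p₁ = 0.112 / 0.573 ≈ 0.1955
  upper = min{1, (1 − p₀)/p₁} = 0.539 / 0.573 ≈ 0.9407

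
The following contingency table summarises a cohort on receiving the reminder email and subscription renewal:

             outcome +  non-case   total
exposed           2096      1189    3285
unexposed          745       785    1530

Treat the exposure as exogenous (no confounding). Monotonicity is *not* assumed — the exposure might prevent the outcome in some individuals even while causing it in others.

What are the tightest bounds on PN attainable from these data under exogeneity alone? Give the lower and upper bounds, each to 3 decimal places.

p₁ = P(outcome | exposed) = 2096/3285 = 0.63805
p₀ = P(outcome | unexposed) = 745/1530 = 0.48693
Under exogeneity alone the bounds on PN are max{0,(p₁−p₀)/p₁} ≤ PN ≤ min{1,(1−p₀)/p₁}.
  lower = (p₁ − p₀)/p₁ = 0.15112 / 0.63805 ≈ 0.2369
  upper = min{1, (1 − p₀)/p₁} = 0.51307 / 0.63805 ≈ 0.8041

0.237 ≤ PN ≤ 0.804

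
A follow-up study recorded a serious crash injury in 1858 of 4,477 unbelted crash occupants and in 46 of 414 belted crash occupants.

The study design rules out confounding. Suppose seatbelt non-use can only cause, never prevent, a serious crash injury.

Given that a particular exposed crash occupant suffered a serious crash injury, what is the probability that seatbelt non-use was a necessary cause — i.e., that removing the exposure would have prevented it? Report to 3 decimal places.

p₁ = P(outcome | exposed) = 1858/4477 = 0.41501
p₀ = P(outcome | unexposed) = 46/414 = 0.11111
Under exogeneity and monotonicity, PN = (p₁ − p₀) / p₁.
PN = (0.41501 − 0.11111) / 0.41501 = 0.3039 / 0.41501 ≈ 0.7323

PN ≈ 0.732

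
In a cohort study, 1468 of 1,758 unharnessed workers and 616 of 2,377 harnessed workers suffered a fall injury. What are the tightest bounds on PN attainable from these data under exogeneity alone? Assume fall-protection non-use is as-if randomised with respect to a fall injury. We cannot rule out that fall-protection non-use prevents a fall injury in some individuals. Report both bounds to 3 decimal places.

0.690 ≤ PN ≤ 0.887

p₁ = P(outcome | exposed) = 1468/1758 = 0.83504
p₀ = P(outcome | unexposed) = 616/2377 = 0.25915
Under exogeneity alone the bounds on PN are max{0,(p₁−p₀)/p₁} ≤ PN ≤ min{1,(1−p₀)/p₁}.
  lower = (p₁ − p₀)/p₁ = 0.57589 / 0.83504 ≈ 0.6897
  upper = min{1, (1 − p₀)/p₁} = 0.74085 / 0.83504 ≈ 0.8872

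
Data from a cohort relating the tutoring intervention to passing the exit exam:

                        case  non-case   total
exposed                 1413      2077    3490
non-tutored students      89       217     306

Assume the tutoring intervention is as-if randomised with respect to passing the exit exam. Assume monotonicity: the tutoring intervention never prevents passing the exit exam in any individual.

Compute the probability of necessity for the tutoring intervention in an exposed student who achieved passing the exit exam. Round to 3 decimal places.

p₁ = P(outcome | exposed) = 1413/3490 = 0.40487
p₀ = P(outcome | unexposed) = 89/306 = 0.29085
Under exogeneity and monotonicity, PN = (p₁ − p₀) / p₁.
PN = (0.40487 − 0.29085) / 0.40487 = 0.11402 / 0.40487 ≈ 0.2816

PN ≈ 0.282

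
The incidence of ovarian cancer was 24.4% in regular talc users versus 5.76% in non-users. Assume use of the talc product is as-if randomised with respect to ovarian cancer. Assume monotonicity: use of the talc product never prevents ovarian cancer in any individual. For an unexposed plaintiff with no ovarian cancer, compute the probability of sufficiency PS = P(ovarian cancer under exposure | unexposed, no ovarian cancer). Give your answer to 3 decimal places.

p₁ = 0.244, p₀ = 0.0576.
Under exogeneity and monotonicity, PS = (p₁ − p₀) / (1 − p₀).
PS = (0.244 − 0.0576) / (1 − 0.0576) = 0.1864 / 0.9424 ≈ 0.1978

PS ≈ 0.198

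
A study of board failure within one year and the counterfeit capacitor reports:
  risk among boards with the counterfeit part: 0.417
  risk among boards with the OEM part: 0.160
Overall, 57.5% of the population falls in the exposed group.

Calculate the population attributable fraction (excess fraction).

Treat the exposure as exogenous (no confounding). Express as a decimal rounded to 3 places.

PAF ≈ 0.480

Let p₁ = 0.417, p₀ = 0.16.
Overall risk P(Y=1) = π·p₁ + (1−π)·p₀ = 0.575×0.417 + 0.425×0.16 = 0.30777.
Under exogeneity, PAF = [P(Y=1) − p₀] / P(Y=1).
PAF = (0.30777 − 0.16) / 0.30777 ≈ 0.4801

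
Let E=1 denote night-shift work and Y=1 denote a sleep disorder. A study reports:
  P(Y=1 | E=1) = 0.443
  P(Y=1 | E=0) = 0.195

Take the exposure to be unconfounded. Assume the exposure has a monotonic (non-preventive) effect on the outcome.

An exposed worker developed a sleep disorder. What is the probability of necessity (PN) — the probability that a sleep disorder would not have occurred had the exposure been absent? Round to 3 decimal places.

Let p₁ = 0.443, p₀ = 0.195.
Under exogeneity and monotonicity, PN = (p₁ − p₀) / p₁.
PN = (0.443 − 0.195) / 0.443 = 0.248 / 0.443 ≈ 0.5598

PN ≈ 0.560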